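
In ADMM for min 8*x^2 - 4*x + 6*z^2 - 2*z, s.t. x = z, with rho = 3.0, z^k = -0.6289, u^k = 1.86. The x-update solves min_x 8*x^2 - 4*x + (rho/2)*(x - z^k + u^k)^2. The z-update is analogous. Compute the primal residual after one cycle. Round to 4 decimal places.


ADMM iteration with rho = 3.0, z^k = -0.6289, u^k = 1.86
Step 1: x-update.
Minimize 8*x^2 - 4*x + (3.0/2)*(x + 0.6289 + 1.86)^2
FOC: (2*8 + 3.0)*x = 4 + 3.0*(-0.6289 - 1.86)
x^{k+1} = -0.1825
Step 2: z-update.
Minimize 6*z^2 - 2*z + (3.0/2)*(-0.1825 - z + 1.86)^2
FOC: (2*6 + 3.0)*z = 2 + 3.0*(-0.1825 + 1.86)
z^{k+1} = 0.4688
Step 3: u-update.
u^{k+1} = 1.86 - 0.1825 - 0.4688 = 1.2087
Step 4: Primal residual = |-0.1825 - 0.4688| = 0.6513


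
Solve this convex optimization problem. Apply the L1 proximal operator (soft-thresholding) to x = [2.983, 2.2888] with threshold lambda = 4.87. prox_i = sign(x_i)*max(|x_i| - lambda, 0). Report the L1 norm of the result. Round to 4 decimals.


Soft-thresholding with lambda = 4.87:
prox(2.983) = sign(2.983)*max(|2.983| - 4.87, 0) = 0.0
prox(2.2888) = sign(2.2888)*max(|2.2888| - 4.87, 0) = 0.0
prox(x) = [0.0, 0.0]
||prox(x)||_1 = 0.0 + 0.0 = 0.0


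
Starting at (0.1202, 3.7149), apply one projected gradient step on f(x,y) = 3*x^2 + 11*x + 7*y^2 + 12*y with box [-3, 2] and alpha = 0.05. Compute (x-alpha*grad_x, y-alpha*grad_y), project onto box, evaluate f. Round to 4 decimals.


Step 1: Compute gradient at (0.1202, 3.7149).
grad_x = 2*3*0.1202 + 11 = 11.7212
grad_y = 2*7*3.7149 + 12 = 64.0086
Step 2: Gradient step.
x_raw = 0.1202 - 0.05*11.7212 = -0.4659
y_raw = 3.7149 - 0.05*64.0086 = 0.5145
Step 3: Project onto [-3, 2].
x_proj = clip(-0.4659) = -0.4659
y_proj = clip(0.5145) = 0.5145
Step 4: Evaluate f.
f(-0.4659, 0.5145) = 3.553


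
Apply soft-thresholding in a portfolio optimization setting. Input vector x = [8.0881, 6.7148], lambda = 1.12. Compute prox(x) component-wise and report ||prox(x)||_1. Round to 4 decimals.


Soft-thresholding with lambda = 1.12:
prox(8.0881) = sign(8.0881)*max(|8.0881| - 1.12, 0) = 6.9681
prox(6.7148) = sign(6.7148)*max(|6.7148| - 1.12, 0) = 5.5948
prox(x) = [6.9681, 5.5948]
||prox(x)||_1 = 6.9681 + 5.5948 = 12.5629


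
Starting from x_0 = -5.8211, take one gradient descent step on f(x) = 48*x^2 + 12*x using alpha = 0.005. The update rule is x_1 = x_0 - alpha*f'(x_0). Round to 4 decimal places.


We compute the gradient at x_0 and apply the update.
f'(x) = 96*x + 12
f'(-5.8211) = 96*-5.8211 + 12 = -546.8256
x_1 = -5.8211 - 0.005*-546.8256 = -3.087


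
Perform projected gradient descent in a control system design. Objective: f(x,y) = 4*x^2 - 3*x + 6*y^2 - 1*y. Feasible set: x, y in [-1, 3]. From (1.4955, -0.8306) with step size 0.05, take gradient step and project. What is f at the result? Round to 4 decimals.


Step 1: Compute gradient at (1.4955, -0.8306).
grad_x = 2*4*1.4955 - 3 = 8.964
grad_y = 2*6*-0.8306 - 1 = -10.9672
Step 2: Gradient step.
x_raw = 1.4955 - 0.05*8.964 = 1.0473
y_raw = -0.8306 - 0.05*-10.9672 = -0.2822
Step 3: Project onto [-1, 3].
x_proj = clip(1.0473) = 1.0473
y_proj = clip(-0.2822) = -0.2822
Step 4: Evaluate f.
f(1.0473, -0.2822) = 2.0056


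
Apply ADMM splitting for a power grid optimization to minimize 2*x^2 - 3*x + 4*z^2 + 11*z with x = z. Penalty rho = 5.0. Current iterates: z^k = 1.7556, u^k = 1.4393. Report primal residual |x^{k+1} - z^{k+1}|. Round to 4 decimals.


ADMM iteration with rho = 5.0, z^k = 1.7556, u^k = 1.4393
Step 1: x-update.
Minimize 2*x^2 - 3*x + (5.0/2)*(x - 1.7556 + 1.4393)^2
FOC: (2*2 + 5.0)*x = 3 + 5.0*(1.7556 - 1.4393)
x^{k+1} = 0.5091
Step 2: z-update.
Minimize 4*z^2 + 11*z + (5.0/2)*(0.5091 - z + 1.4393)^2
FOC: (2*4 + 5.0)*z = -11 + 5.0*(0.5091 + 1.4393)
z^{k+1} = -0.0968
Step 3: u-update.
u^{k+1} = 1.4393 + 0.5091 + 0.0968 = 2.0451
Step 4: Primal residual = |0.5091 + 0.0968| = 0.6058


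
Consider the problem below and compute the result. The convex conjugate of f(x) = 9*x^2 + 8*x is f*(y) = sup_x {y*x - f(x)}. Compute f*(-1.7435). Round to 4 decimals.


f*(y) = sup_x {y*x - a*x^2 - b*x} = sup_x {(y-b)*x - a*x^2}
FOC: (y - b) - 2a*x = 0 => x* = (y - b)/(2a)
x* = (-1.7435 - 8)/(2*9) = -0.5413
f*(-1.7435) = (y-b)^2/(4a) = (-1.7435 - 8)^2/(4*9)
= 94.9358/36 = 2.6371


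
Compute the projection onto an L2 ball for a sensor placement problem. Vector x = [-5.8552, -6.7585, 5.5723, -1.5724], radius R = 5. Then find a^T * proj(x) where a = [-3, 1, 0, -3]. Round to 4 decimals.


Step 1: Compute ||x|| (intermediates to 6 decimals).
||x|| = sqrt((-5.8552)^2 + (-6.7585)^2 + 5.5723^2 + (-1.5724)^2) = 10.652871
Step 2: Project.
Since ||x|| > R, scale = R/||x|| = 5/10.652871 = 0.469357, proj(x) = scale * x
proj(x) = [-2.748179, -3.172149, 2.615398, -0.738017]
Step 3: Dot product.
a^T * proj(x) = -3*(-2.748179) + 1*(-3.172149) + 0*2.615398 - 3*(-0.738017) = 7.2864


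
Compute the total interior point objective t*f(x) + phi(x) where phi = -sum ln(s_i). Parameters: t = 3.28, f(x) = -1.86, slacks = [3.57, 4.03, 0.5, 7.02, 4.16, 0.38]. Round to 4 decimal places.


Step 1: Compute log-barrier.
ln values: [1.2726, 1.3938, -0.6931, 1.9488, 1.4255, -0.9676]
phi = -(1.2726 + 1.3938 - 0.6931 + 1.9488 + 1.4255 - 0.9676) = -4.3799
Step 2: Compute augmented objective.
t*f(x) = 3.28*-1.86 = -6.1008
Total = -6.1008 - 4.3799 = -10.4807


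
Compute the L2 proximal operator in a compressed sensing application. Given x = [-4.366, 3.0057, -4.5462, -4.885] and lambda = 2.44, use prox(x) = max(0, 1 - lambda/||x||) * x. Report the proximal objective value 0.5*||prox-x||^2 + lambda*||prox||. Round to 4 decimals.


Step 1: Compute ||x||.
||x|| = 8.5222
Step 2: Compute scaling factor.
scale = max(0, 1 - 2.44/8.5222) = 0.7137
Step 3: prox(x) = [-3.116, 2.1451, -3.2446, -3.4864]
||prox(x)|| = 6.0822
Step 4: Proximal objective.
0.5*||prox-x||^2 = 2.9768
lambda*||prox|| = 14.8406
Total = 17.8173


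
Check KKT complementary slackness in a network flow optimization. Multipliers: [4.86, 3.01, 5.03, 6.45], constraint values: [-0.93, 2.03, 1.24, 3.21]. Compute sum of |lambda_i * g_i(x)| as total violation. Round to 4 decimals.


KKT complementary slackness check:
lambda_1 * g_1 = 4.86 * -0.93 = -4.5198
lambda_2 * g_2 = 3.01 * 2.03 = 6.1103
lambda_3 * g_3 = 5.03 * 1.24 = 6.2372
lambda_4 * g_4 = 6.45 * 3.21 = 20.7045
Total violation = 4.5198 + 6.1103 + 6.2372 + 20.7045 = 37.5718


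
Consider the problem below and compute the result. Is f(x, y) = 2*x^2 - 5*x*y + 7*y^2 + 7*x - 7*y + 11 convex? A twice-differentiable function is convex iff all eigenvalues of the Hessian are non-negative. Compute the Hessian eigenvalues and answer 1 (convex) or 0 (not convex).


The Hessian of f(x,y) = 2*x^2 - 5*x*y + 7*y^2 + 7*x - 7*y + 11 is:
H = [[4, -5], [-5, 14]]
Trace = 4 + 14 = 18
Determinant = 4*14 - (-5)^2 = 31
Discriminant = (18)^2 - 4*31 = 200.0
Eigenvalues: lambda_1 = 1.9289, lambda_2 = 16.0711
The function is convex.

1


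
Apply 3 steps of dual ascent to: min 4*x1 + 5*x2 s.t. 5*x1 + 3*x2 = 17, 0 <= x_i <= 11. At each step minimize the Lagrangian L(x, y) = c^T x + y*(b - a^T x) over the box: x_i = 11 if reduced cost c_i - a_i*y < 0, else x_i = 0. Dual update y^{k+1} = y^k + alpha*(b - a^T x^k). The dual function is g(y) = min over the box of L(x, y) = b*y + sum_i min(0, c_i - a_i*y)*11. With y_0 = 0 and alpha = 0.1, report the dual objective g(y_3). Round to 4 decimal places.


Dual ascent for LP: min 4*x1 + 5*x2, 5*x1 + 3*x2 = 17, 0 <= x_i <= 11
Step 1: y^k = 0.0, reduced costs: (4.0, 5.0)
  x^k = (0.0, 0.0), subgradient = b - a^T x = 17.0
  y^{k+1} = 0.0 + 0.1*17.0 = 1.7
Step 2: y^k = 1.7, reduced costs: (-4.5, -0.1)
  x^k = (11.0, 11.0), subgradient = b - a^T x = -71.0
  y^{k+1} = 1.7 + 0.1*-71.0 = -5.4
Step 3: y^k = -5.4, reduced costs: (31.0, 21.2)
  x^k = (0.0, 0.0), subgradient = b - a^T x = 17.0
  y^{k+1} = -5.4 + 0.1*17.0 = -3.7
Dual objective at y_3 = -3.7: reduced costs (22.5, 16.1), box minimizer x = (0.0, 0.0)
g(y_3) = b*y + (c1 - a1*y)*x1 + (c2 - a2*y)*x2 = 17*(-3.7) + 22.5*0.0 + 16.1*0.0 = -62.9 + 0.0 + 0.0 = -62.9


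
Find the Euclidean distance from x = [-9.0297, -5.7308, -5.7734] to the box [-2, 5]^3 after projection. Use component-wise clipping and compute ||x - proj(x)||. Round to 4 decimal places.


Project each component onto [-2, 5].
clip(-9.0297) = -2.0, clip(-5.7308) = -2.0, clip(-5.7734) = -2.0
Projection = [-2.0, -2.0, -2.0]
Squared diffs: [49.4167, 13.9189, 14.2385]
Distance = sqrt(77.5741) = 8.8076


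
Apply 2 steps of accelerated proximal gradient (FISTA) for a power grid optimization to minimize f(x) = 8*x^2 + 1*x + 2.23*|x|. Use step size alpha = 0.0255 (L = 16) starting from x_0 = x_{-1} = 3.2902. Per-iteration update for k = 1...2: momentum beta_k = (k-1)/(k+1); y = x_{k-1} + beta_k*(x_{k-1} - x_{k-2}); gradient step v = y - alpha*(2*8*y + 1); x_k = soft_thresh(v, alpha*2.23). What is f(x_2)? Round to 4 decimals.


FISTA on f(x) = 8*x^2 + 1*x + 2.23*|x|
L = 16, alpha = 0.0255
Iteration 1: beta = 0.0, y = 3.2902 + 0.0*(3.2902 - 3.2902) = 3.2902
  grad(y) = 53.6432, v = y - alpha*grad = 1.9223
  prox(v) = soft_thresh(1.9223, 0.0569) = 1.8654
Iteration 2: beta = 0.3333, y = 1.8654 + 0.3333*(1.8654 - 3.2902) = 1.3905
  grad(y) = 23.2482, v = y - alpha*grad = 0.7977
  prox(v) = soft_thresh(0.7977, 0.0569) = 0.7408
f(x_2) = 8*0.7408^2 + 1*0.7408 + 2.23*|0.7408| = 6.7833


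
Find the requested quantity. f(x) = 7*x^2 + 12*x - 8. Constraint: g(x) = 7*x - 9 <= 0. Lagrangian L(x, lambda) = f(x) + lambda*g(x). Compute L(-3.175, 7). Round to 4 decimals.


Step 1: Evaluate f(x).
f(-3.175) = 7*(-3.175)^2 + 12*(-3.175) - 8 = 24.4644
Step 2: Evaluate g(x).
g(-3.175) = 7*-3.175 - 9 = -31.225
Step 3: Compute Lagrangian.
L = 24.4644 + 7*-31.225 = -194.1106


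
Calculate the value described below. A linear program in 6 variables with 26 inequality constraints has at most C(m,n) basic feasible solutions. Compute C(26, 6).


Each vertex corresponds to some choice of n active constraints out of m, so the number of vertices is at most C(m, n) = m! / (n!(m-n)!).
m = 26, n = 6
Numerator: 26 * 25 * 24 * 23 * 22 * 21
Denominator: 6! = 720
C(26, 6) = 230230


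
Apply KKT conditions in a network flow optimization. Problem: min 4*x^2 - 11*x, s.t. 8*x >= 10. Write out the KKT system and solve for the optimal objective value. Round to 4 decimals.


Step 1: Try lambda = 0 (constraint inactive).
Stationarity: 2*4*x - 11 = 0
x* = 11/(2*4) = 1.375
Check constraint: 8*1.375 = 11.0 >= 10 -- satisfied.
Step 2: Compute optimal value.
f(x*) = 4*1.375^2 - 11*1.375 = -7.5625


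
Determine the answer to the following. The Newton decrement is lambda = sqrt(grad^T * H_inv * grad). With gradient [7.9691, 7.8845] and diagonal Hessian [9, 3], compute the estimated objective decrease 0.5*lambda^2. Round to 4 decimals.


Step 1: H is diagonal, so H^(-1) * g = [0.8855, 2.6282].
Step 2: g^T H^(-1) g = sum_i g_i^2 / H_ii
  = (7.9691)^2/9 + (7.8845)^2/3
  = 7.0563 + 20.7218 = 27.7781
Step 3: Objective decrease = 0.5 * g^T H^(-1) g = 13.889


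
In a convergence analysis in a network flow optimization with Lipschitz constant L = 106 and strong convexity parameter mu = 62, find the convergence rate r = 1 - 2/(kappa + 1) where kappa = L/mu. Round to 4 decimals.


Step 1: Compute the condition number.
kappa = L/mu = 106/62 = 1.7097
Step 2: Compute the convergence rate.
r = 1 - 2/(kappa + 1) = 1 - 2*mu/(L + mu) = (L - mu)/(L + mu) = 44/168 = 0.2619


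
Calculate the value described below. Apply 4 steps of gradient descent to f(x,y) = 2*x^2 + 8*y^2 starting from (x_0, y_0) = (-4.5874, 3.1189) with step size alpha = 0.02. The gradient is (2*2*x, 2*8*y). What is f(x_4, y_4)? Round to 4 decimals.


Gradient descent on f(x,y) = 2*x^2 + 8*y^2.
Starting point: (-4.5874, 3.1189), alpha = 0.02
Step 1: grad_x = 2*2*-4.5874 = -18.3496, grad_y = 2*8*3.1189 = 49.9024
  x_1 = -4.5874 - 0.02*-18.3496 = -4.2204
  y_1 = 3.1189 - 0.02*49.9024 = 2.1209
Step 2: grad_x = 2*2*-4.2204 = -16.8816, grad_y = 2*8*2.1209 = 33.9336
  x_2 = -4.2204 - 0.02*-16.8816 = -3.8828
  y_2 = 2.1209 - 0.02*33.9336 = 1.4422
Step 3: grad_x = 2*2*-3.8828 = -15.5311, grad_y = 2*8*1.4422 = 23.0749
  x_3 = -3.8828 - 0.02*-15.5311 = -3.5722
  y_3 = 1.4422 - 0.02*23.0749 = 0.9807
Step 4: grad_x = 2*2*-3.5722 = -14.2886, grad_y = 2*8*0.9807 = 15.6909
  x_4 = -3.5722 - 0.02*-14.2886 = -3.2864
  y_4 = 0.9807 - 0.02*15.6909 = 0.6669
f(-3.2864, 0.6669) = 2*(-3.2864)^2 + 8*0.6669^2 = 25.1583


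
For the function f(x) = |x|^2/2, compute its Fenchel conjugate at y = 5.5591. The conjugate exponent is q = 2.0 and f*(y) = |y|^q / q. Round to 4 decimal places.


The conjugate exponent q satisfies 1/p + 1/q = 1.
p = 2, so q = 2/(2 - 1) = 2.0
|y|^q = 5.5591^2.0 = 30.9036
f*(5.5591) = 30.9036 / 2.0 = 15.4518


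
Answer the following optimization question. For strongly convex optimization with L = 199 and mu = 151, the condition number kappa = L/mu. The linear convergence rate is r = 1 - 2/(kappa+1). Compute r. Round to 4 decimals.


Step 1: Compute the condition number.
kappa = L/mu = 199/151 = 1.3179
Step 2: Compute the convergence rate.
r = 1 - 2/(kappa + 1) = 1 - 2*mu/(L + mu) = (L - mu)/(L + mu) = 48/350 = 0.1371


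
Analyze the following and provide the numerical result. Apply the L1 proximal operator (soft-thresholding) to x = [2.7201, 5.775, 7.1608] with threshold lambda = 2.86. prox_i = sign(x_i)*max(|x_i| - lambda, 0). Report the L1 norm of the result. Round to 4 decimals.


Soft-thresholding with lambda = 2.86:
prox(2.7201) = sign(2.7201)*max(|2.7201| - 2.86, 0) = 0.0
prox(5.775) = sign(5.775)*max(|5.775| - 2.86, 0) = 2.915
prox(7.1608) = sign(7.1608)*max(|7.1608| - 2.86, 0) = 4.3008
prox(x) = [0.0, 2.915, 4.3008]
||prox(x)||_1 = 0.0 + 2.915 + 4.3008 = 7.2158


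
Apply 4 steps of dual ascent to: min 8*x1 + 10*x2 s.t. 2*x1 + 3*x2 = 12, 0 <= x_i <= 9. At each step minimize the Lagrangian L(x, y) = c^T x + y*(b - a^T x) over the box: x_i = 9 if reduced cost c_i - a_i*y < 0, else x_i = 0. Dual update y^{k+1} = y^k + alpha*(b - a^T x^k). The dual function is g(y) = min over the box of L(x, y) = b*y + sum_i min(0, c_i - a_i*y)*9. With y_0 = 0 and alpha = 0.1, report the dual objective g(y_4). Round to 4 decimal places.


Dual ascent for LP: min 8*x1 + 10*x2, 2*x1 + 3*x2 = 12, 0 <= x_i <= 9
Step 1: y^k = 0.0, reduced costs: (8.0, 10.0)
  x^k = (0.0, 0.0), subgradient = b - a^T x = 12.0
  y^{k+1} = 0.0 + 0.1*12.0 = 1.2
Step 2: y^k = 1.2, reduced costs: (5.6, 6.4)
  x^k = (0.0, 0.0), subgradient = b - a^T x = 12.0
  y^{k+1} = 1.2 + 0.1*12.0 = 2.4
Step 3: y^k = 2.4, reduced costs: (3.2, 2.8)
  x^k = (0.0, 0.0), subgradient = b - a^T x = 12.0
  y^{k+1} = 2.4 + 0.1*12.0 = 3.6
Step 4: y^k = 3.6, reduced costs: (0.8, -0.8)
  x^k = (0.0, 9.0), subgradient = b - a^T x = -15.0
  y^{k+1} = 3.6 + 0.1*-15.0 = 2.1
Dual objective at y_4 = 2.1: reduced costs (3.8, 3.7), box minimizer x = (0.0, 0.0)
g(y_4) = b*y + (c1 - a1*y)*x1 + (c2 - a2*y)*x2 = 12*2.1 + 3.8*0.0 + 3.7*0.0 = 25.2 + 0.0 + 0.0 = 25.2


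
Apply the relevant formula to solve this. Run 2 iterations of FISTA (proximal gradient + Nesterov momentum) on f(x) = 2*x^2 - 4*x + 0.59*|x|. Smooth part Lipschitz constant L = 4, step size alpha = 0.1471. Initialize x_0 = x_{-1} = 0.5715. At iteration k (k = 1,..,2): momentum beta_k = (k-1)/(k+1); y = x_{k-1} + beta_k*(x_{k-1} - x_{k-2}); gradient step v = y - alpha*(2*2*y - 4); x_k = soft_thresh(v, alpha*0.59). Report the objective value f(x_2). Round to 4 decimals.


FISTA on f(x) = 2*x^2 - 4*x + 0.59*|x|
L = 4, alpha = 0.1471
Iteration 1: beta = 0.0, y = 0.5715 + 0.0*(0.5715 - 0.5715) = 0.5715
  grad(y) = -1.714, v = y - alpha*grad = 0.8236
  prox(v) = soft_thresh(0.8236, 0.0868) = 0.7368
Iteration 2: beta = 0.3333, y = 0.7368 + 0.3333*(0.7368 - 0.5715) = 0.792
  grad(y) = -0.8322, v = y - alpha*grad = 0.9144
  prox(v) = soft_thresh(0.9144, 0.0868) = 0.8276
f(x_2) = 2*0.8276^2 - 4*0.8276 + 0.59*|0.8276| = -1.4523


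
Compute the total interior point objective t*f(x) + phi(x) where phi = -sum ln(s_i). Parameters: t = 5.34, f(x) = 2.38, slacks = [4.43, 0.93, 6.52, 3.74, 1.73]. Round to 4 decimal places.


Step 1: Compute log-barrier.
ln values: [1.4884, -0.0726, 1.8749, 1.3191, 0.5481]
phi = -(1.4884 - 0.0726 + 1.8749 + 1.3191 + 0.5481) = -5.1579
Step 2: Compute augmented objective.
t*f(x) = 5.34*2.38 = 12.7092
Total = 12.7092 - 5.1579 = 7.5513


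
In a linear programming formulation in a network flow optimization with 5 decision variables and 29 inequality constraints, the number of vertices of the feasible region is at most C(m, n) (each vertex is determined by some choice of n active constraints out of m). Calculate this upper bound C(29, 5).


Each vertex corresponds to some choice of n active constraints out of m, so the number of vertices is at most C(m, n) = m! / (n!(m-n)!).
m = 29, n = 5
Numerator: 29 * 28 * 27 * 26 * 25
Denominator: 5! = 120
C(29, 5) = 118755


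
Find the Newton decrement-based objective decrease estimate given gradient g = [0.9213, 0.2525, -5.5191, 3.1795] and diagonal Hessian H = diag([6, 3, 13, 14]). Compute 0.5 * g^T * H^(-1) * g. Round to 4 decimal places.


Step 1: H is diagonal, so H^(-1) * g = [0.1536, 0.0842, -0.4245, 0.2271].
Step 2: g^T H^(-1) g = sum_i g_i^2 / H_ii
  = (0.9213)^2/6 + (0.2525)^2/3 + (-5.5191)^2/13 + (3.1795)^2/14
  = 0.1415 + 0.0213 + 2.3431 + 0.7221 = 3.2279
Step 3: Objective decrease = 0.5 * g^T H^(-1) g = 1.614


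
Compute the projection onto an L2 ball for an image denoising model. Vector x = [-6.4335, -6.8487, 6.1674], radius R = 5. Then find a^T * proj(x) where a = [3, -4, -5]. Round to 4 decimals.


Step 1: Compute ||x|| (intermediates to 6 decimals).
||x|| = sqrt((-6.4335)^2 + (-6.8487)^2 + 6.1674^2) = 11.239726
Step 2: Project.
Since ||x|| > R, scale = R/||x|| = 5/11.239726 = 0.444851, proj(x) = scale * x
proj(x) = [-2.861949, -3.046651, 2.743574]
Step 3: Dot product.
a^T * proj(x) = 3*(-2.861949) - 4*(-3.046651) - 5*2.743574 = -10.1171


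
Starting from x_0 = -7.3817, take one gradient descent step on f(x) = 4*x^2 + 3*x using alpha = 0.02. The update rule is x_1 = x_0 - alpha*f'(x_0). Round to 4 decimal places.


We compute the gradient at x_0 and apply the update.
f'(x) = 8*x + 3
f'(-7.3817) = 8*-7.3817 + 3 = -56.0536
x_1 = -7.3817 - 0.02*-56.0536 = -6.2606


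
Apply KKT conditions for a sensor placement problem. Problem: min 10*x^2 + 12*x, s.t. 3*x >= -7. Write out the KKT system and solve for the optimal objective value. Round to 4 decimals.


Step 1: Try lambda = 0 (constraint inactive).
Stationarity: 2*10*x + 12 = 0
x* = -12/(2*10) = -0.6
Check constraint: 3*-0.6 = -1.8 >= -7 -- satisfied.
Step 2: Compute optimal value.
f(x*) = 10*(-0.6)^2 + 12*(-0.6) = -3.6


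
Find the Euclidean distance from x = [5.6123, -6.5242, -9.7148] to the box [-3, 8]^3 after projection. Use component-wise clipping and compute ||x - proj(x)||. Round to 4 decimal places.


Project each component onto [-3, 8].
clip(5.6123) = 5.6123, clip(-6.5242) = -3.0, clip(-9.7148) = -3.0
Projection = [5.6123, -3.0, -3.0]
Squared diffs: [0.0, 12.42, 45.0885]
Distance = sqrt(57.5085) = 7.5834


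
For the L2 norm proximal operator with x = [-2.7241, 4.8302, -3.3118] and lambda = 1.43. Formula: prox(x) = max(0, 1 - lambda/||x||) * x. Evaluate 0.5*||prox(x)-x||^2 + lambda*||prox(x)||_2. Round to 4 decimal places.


Step 1: Compute ||x||.
||x|| = 6.4591
Step 2: Compute scaling factor.
scale = max(0, 1 - 1.43/6.4591) = 0.7786
Step 3: prox(x) = [-2.121, 3.7608, -2.5786]
||prox(x)|| = 5.0291
Step 4: Proximal objective.
0.5*||prox-x||^2 = 1.0225
lambda*||prox|| = 7.1916
Total = 8.214


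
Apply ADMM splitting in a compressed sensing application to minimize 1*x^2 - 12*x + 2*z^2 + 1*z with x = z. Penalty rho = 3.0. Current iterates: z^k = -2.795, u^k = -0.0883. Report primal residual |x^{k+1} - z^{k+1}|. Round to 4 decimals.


ADMM iteration with rho = 3.0, z^k = -2.795, u^k = -0.0883
Step 1: x-update.
Minimize 1*x^2 - 12*x + (3.0/2)*(x + 2.795 - 0.0883)^2
FOC: (2*1 + 3.0)*x = 12 + 3.0*(-2.795 + 0.0883)
x^{k+1} = 0.776
Step 2: z-update.
Minimize 2*z^2 + 1*z + (3.0/2)*(0.776 - z - 0.0883)^2
FOC: (2*2 + 3.0)*z = -1 + 3.0*(0.776 - 0.0883)
z^{k+1} = 0.1519
Step 3: u-update.
u^{k+1} = -0.0883 + 0.776 - 0.1519 = 0.5358
Step 4: Primal residual = |0.776 - 0.1519| = 0.6241


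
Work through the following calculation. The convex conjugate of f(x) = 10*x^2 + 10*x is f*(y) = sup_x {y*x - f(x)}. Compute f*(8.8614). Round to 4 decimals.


f*(y) = sup_x {y*x - a*x^2 - b*x} = sup_x {(y-b)*x - a*x^2}
FOC: (y - b) - 2a*x = 0 => x* = (y - b)/(2a)
x* = (8.8614 - 10)/(2*10) = -0.0569
f*(8.8614) = (y-b)^2/(4a) = (8.8614 - 10)^2/(4*10)
= 1.2964/40 = 0.0324


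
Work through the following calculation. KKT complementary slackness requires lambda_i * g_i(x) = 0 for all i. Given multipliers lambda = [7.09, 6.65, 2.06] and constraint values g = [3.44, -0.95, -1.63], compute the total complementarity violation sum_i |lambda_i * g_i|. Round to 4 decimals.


KKT complementary slackness check:
lambda_1 * g_1 = 7.09 * 3.44 = 24.3896
lambda_2 * g_2 = 6.65 * -0.95 = -6.3175
lambda_3 * g_3 = 2.06 * -1.63 = -3.3578
Total violation = 24.3896 + 6.3175 + 3.3578 = 34.0649


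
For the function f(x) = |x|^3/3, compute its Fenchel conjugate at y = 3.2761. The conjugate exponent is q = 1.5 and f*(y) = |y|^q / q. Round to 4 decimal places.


The conjugate exponent q satisfies 1/p + 1/q = 1.
p = 3, so q = 3/(3 - 1) = 1.5
|y|^q = 3.2761^1.5 = 5.9297
f*(3.2761) = 5.9297 / 1.5 = 3.9532


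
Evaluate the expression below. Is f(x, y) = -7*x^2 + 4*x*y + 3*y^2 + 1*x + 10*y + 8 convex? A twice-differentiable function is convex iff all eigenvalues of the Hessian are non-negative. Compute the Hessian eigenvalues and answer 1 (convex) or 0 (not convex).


The Hessian of f(x,y) = -7*x^2 + 4*x*y + 3*y^2 + 1*x + 10*y + 8 is:
H = [[-14, 4], [4, 6]]
Trace = -14 + 6 = -8
Determinant = -14*6 - (4)^2 = -100
Discriminant = (-8)^2 - 4*-100 = 464.0
Eigenvalues: lambda_1 = -14.7703, lambda_2 = 6.7703
The function is not convex.

0


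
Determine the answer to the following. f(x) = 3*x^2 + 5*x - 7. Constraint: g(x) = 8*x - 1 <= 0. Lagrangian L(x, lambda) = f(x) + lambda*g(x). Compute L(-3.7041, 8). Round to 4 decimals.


Step 1: Evaluate f(x).
f(-3.7041) = 3*(-3.7041)^2 + 5*(-3.7041) - 7 = 15.6406
Step 2: Evaluate g(x).
g(-3.7041) = 8*-3.7041 - 1 = -30.6328
Step 3: Compute Lagrangian.
L = 15.6406 + 8*-30.6328 = -229.4218


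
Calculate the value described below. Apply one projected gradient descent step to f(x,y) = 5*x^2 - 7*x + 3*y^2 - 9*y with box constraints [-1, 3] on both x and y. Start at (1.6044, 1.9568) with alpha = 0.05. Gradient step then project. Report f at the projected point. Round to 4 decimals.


Step 1: Compute gradient at (1.6044, 1.9568).
grad_x = 2*5*1.6044 - 7 = 9.044
grad_y = 2*3*1.9568 - 9 = 2.7408
Step 2: Gradient step.
x_raw = 1.6044 - 0.05*9.044 = 1.1522
y_raw = 1.9568 - 0.05*2.7408 = 1.8198
Step 3: Project onto [-1, 3].
x_proj = clip(1.1522) = 1.1522
y_proj = clip(1.8198) = 1.8198
Step 4: Evaluate f.
f(1.1522, 1.8198) = -7.8708


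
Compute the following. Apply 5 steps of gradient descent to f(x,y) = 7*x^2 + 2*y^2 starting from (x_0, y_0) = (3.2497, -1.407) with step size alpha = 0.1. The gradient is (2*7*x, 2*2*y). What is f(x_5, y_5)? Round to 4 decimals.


Gradient descent on f(x,y) = 7*x^2 + 2*y^2.
Starting point: (3.2497, -1.407), alpha = 0.1
Step 1: grad_x = 2*7*3.2497 = 45.4958, grad_y = 2*2*-1.407 = -5.628
  x_1 = 3.2497 - 0.1*45.4958 = -1.2999
  y_1 = -1.407 - 0.1*-5.628 = -0.8442
Step 2: grad_x = 2*7*-1.2999 = -18.1983, grad_y = 2*2*-0.8442 = -3.3768
  x_2 = -1.2999 - 0.1*-18.1983 = 0.52
  y_2 = -0.8442 - 0.1*-3.3768 = -0.5065
Step 3: grad_x = 2*7*0.52 = 7.2793, grad_y = 2*2*-0.5065 = -2.0261
  x_3 = 0.52 - 0.1*7.2793 = -0.208
  y_3 = -0.5065 - 0.1*-2.0261 = -0.3039
Step 4: grad_x = 2*7*-0.208 = -2.9117, grad_y = 2*2*-0.3039 = -1.2156
  x_4 = -0.208 - 0.1*-2.9117 = 0.0832
  y_4 = -0.3039 - 0.1*-1.2156 = -0.1823
Step 5: grad_x = 2*7*0.0832 = 1.1647, grad_y = 2*2*-0.1823 = -0.7294
  x_5 = 0.0832 - 0.1*1.1647 = -0.0333
  y_5 = -0.1823 - 0.1*-0.7294 = -0.1094
f(-0.0333, -0.1094) = 7*(-0.0333)^2 + 2*(-0.1094)^2 = 0.0317


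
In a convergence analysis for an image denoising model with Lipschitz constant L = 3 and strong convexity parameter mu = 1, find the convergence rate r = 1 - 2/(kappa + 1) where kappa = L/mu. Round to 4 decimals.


Step 1: Compute the condition number.
kappa = L/mu = 3/1 = 3.0
Step 2: Compute the convergence rate.
r = 1 - 2/(kappa + 1) = 1 - 2*mu/(L + mu) = (L - mu)/(L + mu) = 2/4 = 0.5


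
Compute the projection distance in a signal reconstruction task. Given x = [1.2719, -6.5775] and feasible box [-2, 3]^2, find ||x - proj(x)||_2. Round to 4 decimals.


Project each component onto [-2, 3].
clip(1.2719) = 1.2719, clip(-6.5775) = -2.0
Projection = [1.2719, -2.0]
Squared diffs: [0.0, 20.9535]
Distance = sqrt(20.9535) = 4.5775


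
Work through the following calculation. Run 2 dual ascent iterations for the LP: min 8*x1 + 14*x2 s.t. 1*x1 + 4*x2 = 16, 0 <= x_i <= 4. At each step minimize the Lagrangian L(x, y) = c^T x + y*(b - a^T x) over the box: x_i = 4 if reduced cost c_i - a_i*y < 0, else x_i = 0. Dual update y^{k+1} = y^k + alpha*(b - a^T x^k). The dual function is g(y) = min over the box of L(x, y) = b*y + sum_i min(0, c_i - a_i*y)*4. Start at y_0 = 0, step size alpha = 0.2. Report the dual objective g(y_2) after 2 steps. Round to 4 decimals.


Dual ascent for LP: min 8*x1 + 14*x2, 1*x1 + 4*x2 = 16, 0 <= x_i <= 4
Step 1: y^k = 0.0, reduced costs: (8.0, 14.0)
  x^k = (0.0, 0.0), subgradient = b - a^T x = 16.0
  y^{k+1} = 0.0 + 0.2*16.0 = 3.2
Step 2: y^k = 3.2, reduced costs: (4.8, 1.2)
  x^k = (0.0, 0.0), subgradient = b - a^T x = 16.0
  y^{k+1} = 3.2 + 0.2*16.0 = 6.4
Dual objective at y_2 = 6.4: reduced costs (1.6, -11.6), box minimizer x = (0.0, 4.0)
g(y_2) = b*y + (c1 - a1*y)*x1 + (c2 - a2*y)*x2 = 16*6.4 + 1.6*0.0 + (-11.6)*4.0 = 102.4 + 0.0 - 46.4 = 56.0


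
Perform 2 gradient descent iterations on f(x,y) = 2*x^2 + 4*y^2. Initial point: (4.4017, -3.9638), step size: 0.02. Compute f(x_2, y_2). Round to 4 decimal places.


Gradient descent on f(x,y) = 2*x^2 + 4*y^2.
Starting point: (4.4017, -3.9638), alpha = 0.02
Step 1: grad_x = 2*2*4.4017 = 17.6068, grad_y = 2*4*-3.9638 = -31.7104
  x_1 = 4.4017 - 0.02*17.6068 = 4.0496
  y_1 = -3.9638 - 0.02*-31.7104 = -3.3296
Step 2: grad_x = 2*2*4.0496 = 16.1983, grad_y = 2*4*-3.3296 = -26.6367
  x_2 = 4.0496 - 0.02*16.1983 = 3.7256
  y_2 = -3.3296 - 0.02*-26.6367 = -2.7969
f(3.7256, -2.7969) = 2*3.7256^2 + 4*(-2.7969)^2 = 59.0498


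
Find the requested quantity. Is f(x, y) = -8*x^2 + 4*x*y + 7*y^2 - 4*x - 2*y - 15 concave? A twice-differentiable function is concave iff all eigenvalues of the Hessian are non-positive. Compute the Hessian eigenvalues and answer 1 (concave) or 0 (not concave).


The Hessian of f(x,y) = -8*x^2 + 4*x*y + 7*y^2 - 4*x - 2*y - 15 is:
H = [[-16, 4], [4, 14]]
Trace = -16 + 14 = -2
Determinant = -16*14 - (4)^2 = -240
Discriminant = (-2)^2 - 4*-240 = 964.0
Eigenvalues: lambda_1 = -16.5242, lambda_2 = 14.5242
The function is not concave.

0


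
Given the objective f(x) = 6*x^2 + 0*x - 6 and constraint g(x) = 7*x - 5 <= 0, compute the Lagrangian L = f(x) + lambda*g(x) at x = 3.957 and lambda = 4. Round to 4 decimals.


Step 1: Evaluate f(x).
f(3.957) = 6*3.957^2 + 0*3.957 - 6 = 87.9471
Step 2: Evaluate g(x).
g(3.957) = 7*3.957 - 5 = 22.699
Step 3: Compute Lagrangian.
L = 87.9471 + 4*22.699 = 178.7431


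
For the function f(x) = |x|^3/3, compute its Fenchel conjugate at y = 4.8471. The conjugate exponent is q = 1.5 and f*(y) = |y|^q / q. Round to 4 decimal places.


The conjugate exponent q satisfies 1/p + 1/q = 1.
p = 3, so q = 3/(3 - 1) = 1.5
|y|^q = 4.8471^1.5 = 10.6714
f*(4.8471) = 10.6714 / 1.5 = 7.1143


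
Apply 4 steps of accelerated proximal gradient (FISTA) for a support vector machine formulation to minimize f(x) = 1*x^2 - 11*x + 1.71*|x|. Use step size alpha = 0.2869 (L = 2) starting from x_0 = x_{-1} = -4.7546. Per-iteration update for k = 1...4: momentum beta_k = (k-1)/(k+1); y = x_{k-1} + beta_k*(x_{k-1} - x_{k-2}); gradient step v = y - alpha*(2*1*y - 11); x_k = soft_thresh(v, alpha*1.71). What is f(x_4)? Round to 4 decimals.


FISTA on f(x) = 1*x^2 - 11*x + 1.71*|x|
L = 2, alpha = 0.2869
Iteration 1: beta = 0.0, y = -4.7546 + 0.0*(-4.7546 + 4.7546) = -4.7546
  grad(y) = -20.5092, v = y - alpha*grad = 1.1295
  prox(v) = soft_thresh(1.1295, 0.4906) = 0.6389
Iteration 2: beta = 0.3333, y = 0.6389 + 0.3333*(0.6389 + 4.7546) = 2.4367
  grad(y) = -6.1266, v = y - alpha*grad = 4.1944
  prox(v) = soft_thresh(4.1944, 0.4906) = 3.7038
Iteration 3: beta = 0.5, y = 3.7038 + 0.5*(3.7038 - 0.6389) = 5.2363
  grad(y) = -0.5274, v = y - alpha*grad = 5.3876
  prox(v) = soft_thresh(5.3876, 0.4906) = 4.897
Iteration 4: beta = 0.6, y = 4.897 + 0.6*(4.897 - 3.7038) = 5.6129
  grad(y) = 0.2258, v = y - alpha*grad = 5.5481
  prox(v) = soft_thresh(5.5481, 0.4906) = 5.0575
f(x_4) = 1*5.0575^2 - 11*5.0575 + 1.71*|5.0575| = -21.4058


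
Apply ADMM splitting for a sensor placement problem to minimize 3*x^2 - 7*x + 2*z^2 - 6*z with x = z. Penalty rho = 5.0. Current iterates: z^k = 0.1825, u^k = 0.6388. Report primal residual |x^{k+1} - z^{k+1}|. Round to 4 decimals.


ADMM iteration with rho = 5.0, z^k = 0.1825, u^k = 0.6388
Step 1: x-update.
Minimize 3*x^2 - 7*x + (5.0/2)*(x - 0.1825 + 0.6388)^2
FOC: (2*3 + 5.0)*x = 7 + 5.0*(0.1825 - 0.6388)
x^{k+1} = 0.429
Step 2: z-update.
Minimize 2*z^2 - 6*z + (5.0/2)*(0.429 - z + 0.6388)^2
FOC: (2*2 + 5.0)*z = 6 + 5.0*(0.429 + 0.6388)
z^{k+1} = 1.2599
Step 3: u-update.
u^{k+1} = 0.6388 + 0.429 - 1.2599 = -0.1921
Step 4: Primal residual = |0.429 - 1.2599| = 0.8309


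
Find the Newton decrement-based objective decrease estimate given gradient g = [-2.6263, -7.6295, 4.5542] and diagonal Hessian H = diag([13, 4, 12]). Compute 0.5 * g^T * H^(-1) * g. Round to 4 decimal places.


Step 1: H is diagonal, so H^(-1) * g = [-0.202, -1.9074, 0.3795].
Step 2: g^T H^(-1) g = sum_i g_i^2 / H_ii
  = (-2.6263)^2/13 + (-7.6295)^2/4 + (4.5542)^2/12
  = 0.5306 + 14.5523 + 1.7284 = 16.8113
Step 3: Objective decrease = 0.5 * g^T H^(-1) g = 8.4056


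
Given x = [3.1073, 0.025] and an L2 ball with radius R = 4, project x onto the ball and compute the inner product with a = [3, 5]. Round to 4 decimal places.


Step 1: Compute ||x|| (intermediates to 6 decimals).
||x|| = sqrt(3.1073^2 + 0.025^2) = 3.107401
Step 2: Project.
Since ||x|| <= R, proj = x (no scaling needed).
proj(x) = [3.1073, 0.025]
Step 3: Dot product.
a^T * proj(x) = 3*3.1073 + 5*0.025 = 9.4469


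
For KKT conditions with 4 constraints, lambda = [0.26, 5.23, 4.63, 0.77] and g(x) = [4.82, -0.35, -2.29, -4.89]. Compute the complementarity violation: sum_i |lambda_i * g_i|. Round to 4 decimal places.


KKT complementary slackness check:
lambda_1 * g_1 = 0.26 * 4.82 = 1.2532
lambda_2 * g_2 = 5.23 * -0.35 = -1.8305
lambda_3 * g_3 = 4.63 * -2.29 = -10.6027
lambda_4 * g_4 = 0.77 * -4.89 = -3.7653
Total violation = 1.2532 + 1.8305 + 10.6027 + 3.7653 = 17.4517


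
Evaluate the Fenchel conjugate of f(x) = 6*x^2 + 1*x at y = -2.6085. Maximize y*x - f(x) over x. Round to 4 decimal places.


f*(y) = sup_x {y*x - a*x^2 - b*x} = sup_x {(y-b)*x - a*x^2}
FOC: (y - b) - 2a*x = 0 => x* = (y - b)/(2a)
x* = (-2.6085 - 1)/(2*6) = -0.3007
f*(-2.6085) = (y-b)^2/(4a) = (-2.6085 - 1)^2/(4*6)
= 13.0213/24 = 0.5426


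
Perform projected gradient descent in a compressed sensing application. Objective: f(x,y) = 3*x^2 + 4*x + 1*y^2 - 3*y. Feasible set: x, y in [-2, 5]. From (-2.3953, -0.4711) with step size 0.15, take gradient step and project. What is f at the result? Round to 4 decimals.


Step 1: Compute gradient at (-2.3953, -0.4711).
grad_x = 2*3*-2.3953 + 4 = -10.3718
grad_y = 2*1*-0.4711 - 3 = -3.9422
Step 2: Gradient step.
x_raw = -2.3953 - 0.15*-10.3718 = -0.8395
y_raw = -0.4711 - 0.15*-3.9422 = 0.1202
Step 3: Project onto [-2, 5].
x_proj = clip(-0.8395) = -0.8395
y_proj = clip(0.1202) = 0.1202
Step 4: Evaluate f.
f(-0.8395, 0.1202) = -1.5899


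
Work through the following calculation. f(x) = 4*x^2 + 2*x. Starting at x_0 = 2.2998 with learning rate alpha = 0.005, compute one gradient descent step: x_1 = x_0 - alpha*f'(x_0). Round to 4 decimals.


We compute the gradient at x_0 and apply the update.
f'(x) = 8*x + 2
f'(2.2998) = 8*2.2998 + 2 = 20.3984
x_1 = 2.2998 - 0.005*20.3984 = 2.1978


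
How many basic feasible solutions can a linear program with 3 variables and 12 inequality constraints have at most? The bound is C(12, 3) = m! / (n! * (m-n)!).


Each vertex corresponds to some choice of n active constraints out of m, so the number of vertices is at most C(m, n) = m! / (n!(m-n)!).
m = 12, n = 3
Numerator: 12 * 11 * 10
Denominator: 3! = 6
C(12, 3) = 220


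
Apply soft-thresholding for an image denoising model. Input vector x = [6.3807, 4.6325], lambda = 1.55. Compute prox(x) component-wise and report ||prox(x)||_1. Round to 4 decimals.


Soft-thresholding with lambda = 1.55:
prox(6.3807) = sign(6.3807)*max(|6.3807| - 1.55, 0) = 4.8307
prox(4.6325) = sign(4.6325)*max(|4.6325| - 1.55, 0) = 3.0825
prox(x) = [4.8307, 3.0825]
||prox(x)||_1 = 4.8307 + 3.0825 = 7.9132


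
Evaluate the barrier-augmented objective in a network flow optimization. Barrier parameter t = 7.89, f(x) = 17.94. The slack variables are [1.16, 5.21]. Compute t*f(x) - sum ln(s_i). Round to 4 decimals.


Step 1: Compute log-barrier.
ln values: [0.1484, 1.6506]
phi = -(0.1484 + 1.6506) = -1.799
Step 2: Compute augmented objective.
t*f(x) = 7.89*17.94 = 141.5466
Total = 141.5466 - 1.799 = 139.7476


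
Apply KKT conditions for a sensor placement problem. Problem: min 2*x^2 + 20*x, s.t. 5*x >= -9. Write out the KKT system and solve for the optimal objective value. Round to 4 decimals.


Step 1: Try lambda = 0 (constraint inactive).
x_unc = -20/(2*2) = -5.0
Check: 5*-5.0 = -25.0 < -9 -- violated!
Step 2: Constraint must be active: 5*x = -9
x* = -9/5 = -1.8
lambda = (2*2*(-1.8) + 20)/5 = 2.56
Step 3: Compute optimal value.
f(x*) = 2*(-1.8)^2 + 20*(-1.8) = -29.52


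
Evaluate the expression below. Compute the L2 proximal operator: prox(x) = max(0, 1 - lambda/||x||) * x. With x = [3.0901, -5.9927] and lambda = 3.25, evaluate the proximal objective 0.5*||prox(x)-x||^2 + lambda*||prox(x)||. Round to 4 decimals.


Step 1: Compute ||x||.
||x|| = 6.7425
Step 2: Compute scaling factor.
scale = max(0, 1 - 3.25/6.7425) = 0.518
Step 3: prox(x) = [1.6006, -3.1041]
||prox(x)|| = 3.4925
Step 4: Proximal objective.
0.5*||prox-x||^2 = 5.2813
lambda*||prox|| = 11.3506
Total = 16.6318


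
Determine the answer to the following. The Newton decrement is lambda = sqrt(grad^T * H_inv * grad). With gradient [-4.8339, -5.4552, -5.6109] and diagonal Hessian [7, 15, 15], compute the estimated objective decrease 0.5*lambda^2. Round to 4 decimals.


Step 1: H is diagonal, so H^(-1) * g = [-0.6906, -0.3637, -0.3741].
Step 2: g^T H^(-1) g = sum_i g_i^2 / H_ii
  = (-4.8339)^2/7 + (-5.4552)^2/15 + (-5.6109)^2/15
  = 3.3381 + 1.9839 + 2.0988 = 7.4208
Step 3: Objective decrease = 0.5 * g^T H^(-1) g = 3.7104


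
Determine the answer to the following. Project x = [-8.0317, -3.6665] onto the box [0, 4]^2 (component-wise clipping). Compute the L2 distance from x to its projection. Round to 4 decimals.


Project each component onto [0, 4].
clip(-8.0317) = 0.0, clip(-3.6665) = 0.0
Projection = [0.0, 0.0]
Squared diffs: [64.5082, 13.4432]
Distance = sqrt(77.9514) = 8.829


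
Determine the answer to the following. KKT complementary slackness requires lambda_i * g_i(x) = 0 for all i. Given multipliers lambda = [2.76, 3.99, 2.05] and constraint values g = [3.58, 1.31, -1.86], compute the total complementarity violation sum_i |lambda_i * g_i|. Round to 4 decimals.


KKT complementary slackness check:
lambda_1 * g_1 = 2.76 * 3.58 = 9.8808
lambda_2 * g_2 = 3.99 * 1.31 = 5.2269
lambda_3 * g_3 = 2.05 * -1.86 = -3.813
Total violation = 9.8808 + 5.2269 + 3.813 = 18.9207


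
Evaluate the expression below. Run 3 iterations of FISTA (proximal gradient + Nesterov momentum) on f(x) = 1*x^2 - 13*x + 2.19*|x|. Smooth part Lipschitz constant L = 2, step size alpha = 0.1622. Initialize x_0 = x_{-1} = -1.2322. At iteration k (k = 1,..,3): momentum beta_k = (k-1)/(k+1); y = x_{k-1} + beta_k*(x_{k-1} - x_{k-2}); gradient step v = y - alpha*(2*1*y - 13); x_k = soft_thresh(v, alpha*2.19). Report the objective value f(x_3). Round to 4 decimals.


FISTA on f(x) = 1*x^2 - 13*x + 2.19*|x|
L = 2, alpha = 0.1622
Iteration 1: beta = 0.0, y = -1.2322 + 0.0*(-1.2322 + 1.2322) = -1.2322
  grad(y) = -15.4644, v = y - alpha*grad = 1.2761
  prox(v) = soft_thresh(1.2761, 0.3552) = 0.9209
Iteration 2: beta = 0.3333, y = 0.9209 + 0.3333*(0.9209 + 1.2322) = 1.6386
  grad(y) = -9.7228, v = y - alpha*grad = 3.2156
  prox(v) = soft_thresh(3.2156, 0.3552) = 2.8604
Iteration 3: beta = 0.5, y = 2.8604 + 0.5*(2.8604 - 0.9209) = 3.8302
  grad(y) = -5.3396, v = y - alpha*grad = 4.6963
  prox(v) = soft_thresh(4.6963, 0.3552) = 4.3411
f(x_3) = 1*4.3411^2 - 13*4.3411 + 2.19*|4.3411| = -28.082


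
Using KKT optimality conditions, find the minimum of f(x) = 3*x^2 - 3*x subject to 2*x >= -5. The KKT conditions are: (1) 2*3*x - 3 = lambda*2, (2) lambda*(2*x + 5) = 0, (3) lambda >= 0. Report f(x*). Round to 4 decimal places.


Step 1: Try lambda = 0 (constraint inactive).
Stationarity: 2*3*x - 3 = 0
x* = 3/(2*3) = 0.5
Check constraint: 2*0.5 = 1.0 >= -5 -- satisfied.
Step 2: Compute optimal value.
f(x*) = 3*0.5^2 - 3*0.5 = -0.75


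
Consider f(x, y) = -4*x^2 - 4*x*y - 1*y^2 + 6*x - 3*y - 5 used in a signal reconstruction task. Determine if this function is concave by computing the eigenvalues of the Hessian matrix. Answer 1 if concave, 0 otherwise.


The Hessian of f(x,y) = -4*x^2 - 4*x*y - 1*y^2 + 6*x - 3*y - 5 is:
H = [[-8, -4], [-4, -2]]
Trace = -8 - 2 = -10
Determinant = -8*-2 - (-4)^2 = 0
Discriminant = (-10)^2 - 4*0 = 100.0
Eigenvalues: lambda_1 = -10.0, lambda_2 = 0.0
The function is concave.

1


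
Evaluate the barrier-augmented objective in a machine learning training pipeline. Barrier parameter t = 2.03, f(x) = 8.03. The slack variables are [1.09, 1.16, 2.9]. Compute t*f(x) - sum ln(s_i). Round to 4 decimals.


Step 1: Compute log-barrier.
ln values: [0.0862, 0.1484, 1.0647]
phi = -(0.0862 + 0.1484 + 1.0647) = -1.2993
Step 2: Compute augmented objective.
t*f(x) = 2.03*8.03 = 16.3009
Total = 16.3009 - 1.2993 = 15.0016


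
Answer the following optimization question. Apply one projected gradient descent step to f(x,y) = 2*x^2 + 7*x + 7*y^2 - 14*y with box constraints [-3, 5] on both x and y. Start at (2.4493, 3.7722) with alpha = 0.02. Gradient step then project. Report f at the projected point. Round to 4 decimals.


Step 1: Compute gradient at (2.4493, 3.7722).
grad_x = 2*2*2.4493 + 7 = 16.7972
grad_y = 2*7*3.7722 - 14 = 38.8108
Step 2: Gradient step.
x_raw = 2.4493 - 0.02*16.7972 = 2.1134
y_raw = 3.7722 - 0.02*38.8108 = 2.996
Step 3: Project onto [-3, 5].
x_proj = clip(2.1134) = 2.1134
y_proj = clip(2.996) = 2.996
Step 4: Evaluate f.
f(2.1134, 2.996) = 44.6137


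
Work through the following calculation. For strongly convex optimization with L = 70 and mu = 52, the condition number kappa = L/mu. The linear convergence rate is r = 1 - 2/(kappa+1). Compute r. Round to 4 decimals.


Step 1: Compute the condition number.
kappa = L/mu = 70/52 = 1.3462
Step 2: Compute the convergence rate.
r = 1 - 2/(kappa + 1) = 1 - 2*mu/(L + mu) = (L - mu)/(L + mu) = 18/122 = 0.1475


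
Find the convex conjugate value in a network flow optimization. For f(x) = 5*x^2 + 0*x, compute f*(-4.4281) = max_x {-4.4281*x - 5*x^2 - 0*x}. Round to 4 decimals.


f*(y) = sup_x {y*x - a*x^2 - b*x} = sup_x {(y-b)*x - a*x^2}
FOC: (y - b) - 2a*x = 0 => x* = (y - b)/(2a)
x* = (-4.4281 - 0)/(2*5) = -0.4428
f*(-4.4281) = (y-b)^2/(4a) = (-4.4281 - 0)^2/(4*5)
= 19.6081/20 = 0.9804


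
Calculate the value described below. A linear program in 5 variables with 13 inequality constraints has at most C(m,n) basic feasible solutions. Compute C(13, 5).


Each vertex corresponds to some choice of n active constraints out of m, so the number of vertices is at most C(m, n) = m! / (n!(m-n)!).
m = 13, n = 5
Numerator: 13 * 12 * 11 * 10 * 9
Denominator: 5! = 120
C(13, 5) = 1287
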